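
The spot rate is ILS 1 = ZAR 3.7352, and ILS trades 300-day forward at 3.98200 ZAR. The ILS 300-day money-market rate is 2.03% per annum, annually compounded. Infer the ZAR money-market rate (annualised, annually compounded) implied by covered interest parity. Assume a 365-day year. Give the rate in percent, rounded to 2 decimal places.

10.29%

T = 300/365 years.
F/S = 3.982/3.7352 = 1.0660741 = (growth of ZAR) / (growth of ILS).
ILS growth factor: (1 + 0.0203)^(300/365) = 1.016655.
So the ZAR growth factor = 1.0838296.
Annualise: 1.0838296^(365/300) − 1 = 0.102899 = 10.29%.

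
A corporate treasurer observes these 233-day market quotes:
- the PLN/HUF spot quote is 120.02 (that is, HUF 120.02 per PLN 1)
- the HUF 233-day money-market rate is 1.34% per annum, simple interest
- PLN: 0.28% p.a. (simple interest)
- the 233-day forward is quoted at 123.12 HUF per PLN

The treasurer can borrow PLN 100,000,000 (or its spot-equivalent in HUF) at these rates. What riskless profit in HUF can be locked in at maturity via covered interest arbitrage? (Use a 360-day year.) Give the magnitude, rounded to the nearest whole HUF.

HUF 228,221,401

T = 233/360 years.
Route A — deposit PLN, sell forward: 100,000,000 × 1.001812222222 × 123.12 = HUF 12,334,312,080.00.
Route B — convert at spot, deposit HUF: 100,000,000 × 120.02 × 1.008672777778 = HUF 12,106,090,678.89.
The quoted forward overvalues PLN, so borrow HUF, buy PLN at spot, deposit the PLN at 0.28%, and sell the proceeds forward at 123.12.
Arbitrage profit = |12,334,312,080.00 − 12,106,090,678.89| = HUF 228,221,401.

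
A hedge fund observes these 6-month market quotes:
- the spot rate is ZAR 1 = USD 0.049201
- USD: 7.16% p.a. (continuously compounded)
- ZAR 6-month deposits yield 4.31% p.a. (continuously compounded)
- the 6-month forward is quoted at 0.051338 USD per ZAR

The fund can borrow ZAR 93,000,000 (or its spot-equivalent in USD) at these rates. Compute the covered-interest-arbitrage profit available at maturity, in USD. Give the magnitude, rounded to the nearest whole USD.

USD 135,969

T = 6/12 years.
Invest the ZAR and cover forward: 93,000,000 × 1.021783878 × 0.051338 = USD 4,878,439.69.
Convert at spot and invest in USD: 93,000,000 × 0.049201 × 1.036448536 = USD 4,742,470.31.
The quoted forward overvalues ZAR, so borrow USD, buy ZAR at spot, deposit the ZAR at 4.31%, and sell the proceeds forward at 0.051338.
Profit = 4,878,439.69 − 4,742,470.31 = USD 135,969.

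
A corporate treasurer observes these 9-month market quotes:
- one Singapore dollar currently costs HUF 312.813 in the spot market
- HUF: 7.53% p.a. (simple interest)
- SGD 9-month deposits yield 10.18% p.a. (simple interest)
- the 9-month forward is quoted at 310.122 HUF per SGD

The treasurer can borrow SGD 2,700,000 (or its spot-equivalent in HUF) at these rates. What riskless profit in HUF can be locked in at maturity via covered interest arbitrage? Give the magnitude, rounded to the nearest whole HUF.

T = 9/12 years.
Invest the SGD and cover forward: 2,700,000 × 1.076350 × 310.122 = HUF 901,259,499.69.
Convert at spot and invest in HUF: 2,700,000 × 312.813 × 1.056475 = HUF 892,293,608.27.
The quoted forward overvalues SGD, so borrow HUF, buy SGD at spot, deposit the SGD at 10.18%, and sell the proceeds forward at 310.122.
Arbitrage profit = |901,259,499.69 − 892,293,608.27| = HUF 8,965,891.

HUF 8,965,891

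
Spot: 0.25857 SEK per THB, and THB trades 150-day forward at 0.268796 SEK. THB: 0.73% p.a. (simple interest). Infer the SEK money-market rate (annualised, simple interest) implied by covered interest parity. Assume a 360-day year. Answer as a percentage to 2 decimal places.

10.25%

T = 150/360 years.
By CIP, F/S equals the SEK-to-THB growth ratio: 0.268796/0.25857 = 1.0395483.
The THB side grows by 1 + 0.0073×150/360 = 1.0030417.
So the SEK growth factor = 1.0427103.
(1.0427103 − 1)/T = 0.102505, i.e. 10.25%.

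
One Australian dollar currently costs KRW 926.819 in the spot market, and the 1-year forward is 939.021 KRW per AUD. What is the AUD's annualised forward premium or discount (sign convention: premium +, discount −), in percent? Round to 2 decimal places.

T = 1 year.
(F − S)/S = (939.021 − 926.819)/926.819 = 0.0131655.
Per annum: 0.0131655 / 1 = 0.013166 = 1.32%.

+1.32%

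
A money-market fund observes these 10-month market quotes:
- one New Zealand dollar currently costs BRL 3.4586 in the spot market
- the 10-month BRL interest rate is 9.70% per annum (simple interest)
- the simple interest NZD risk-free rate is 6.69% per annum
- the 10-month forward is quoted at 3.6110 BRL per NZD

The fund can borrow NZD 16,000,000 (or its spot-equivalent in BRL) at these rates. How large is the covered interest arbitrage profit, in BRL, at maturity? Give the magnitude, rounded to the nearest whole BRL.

T = 10/12 years.
Keep in NZD, deliver into the forward: 16,000,000·1.055750·3.6110 = BRL 60,997,012.00.
Swap to BRL now, deposit: 16,000,000·3.4586·1.0808333333 = BRL 59,810,722.66.
The quoted forward overvalues NZD, so borrow BRL, buy NZD at spot, deposit the NZD at 6.69%, and sell the proceeds forward at 3.6110.
Arbitrage profit = |60,997,012.00 − 59,810,722.66| = BRL 1,186,289.

BRL 1,186,289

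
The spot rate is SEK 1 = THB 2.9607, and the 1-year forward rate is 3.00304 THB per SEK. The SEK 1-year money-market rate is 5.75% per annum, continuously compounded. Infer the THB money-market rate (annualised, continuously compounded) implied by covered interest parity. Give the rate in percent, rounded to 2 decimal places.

7.17%

T = 1 year.
CIP gives F = S · g_THB/g_SEK, so g_THB/g_SEK = 3.00304/2.9607 = 1.0143007.
The SEK side grows by e^(0.0575×1) = 1.0591853.
Hence g_THB = 1.0743324.
Take logs: ln 1.0743324 / 1 = 0.071699, so 7.17%.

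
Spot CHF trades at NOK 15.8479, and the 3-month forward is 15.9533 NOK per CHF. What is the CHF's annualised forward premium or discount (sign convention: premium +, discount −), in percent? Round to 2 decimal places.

T = 3/12 years.
Period premium: (15.9533 − 15.8479)/15.8479 = 0.0066507.
×(1/T) gives 2.66% p.a.

+2.66%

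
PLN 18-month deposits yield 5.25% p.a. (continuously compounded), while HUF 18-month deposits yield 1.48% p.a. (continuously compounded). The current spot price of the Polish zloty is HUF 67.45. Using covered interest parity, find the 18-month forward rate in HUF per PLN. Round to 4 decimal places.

T = 18/12 years.
Growth of 1 HUF over T: e^(0.0148×18/12) = 1.02244825.
PLN growth factor: e^(0.0525×18/12) = 1.0819338.
Forward (HUF per PLN) = 67.45 × 1.02244825 / 1.0819338 = 63.741547.

63.7415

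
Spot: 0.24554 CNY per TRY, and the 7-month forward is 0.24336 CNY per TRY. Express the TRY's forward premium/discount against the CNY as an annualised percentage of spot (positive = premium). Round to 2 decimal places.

T = 7/12 years.
TRY trades forward at -0.88784% vs spot over the period.
Annualise by dividing by T: -0.0088784 / (7/12) = -0.015220 → -1.52%.

-1.52%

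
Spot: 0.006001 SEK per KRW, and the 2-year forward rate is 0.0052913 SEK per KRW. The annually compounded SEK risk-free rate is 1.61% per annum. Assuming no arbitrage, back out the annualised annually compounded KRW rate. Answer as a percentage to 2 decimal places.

T = 2 years.
F/S = 0.0052913/0.006001 = 0.8817364 = (growth of SEK) / (growth of KRW).
SEK growth factor: (1 + 0.0161)^2 = 1.0324592.
Hence g_KRW = 1.1709386.
r = 1.1709386^(1/2) − 1 = 0.082099 → 8.21%.

8.21%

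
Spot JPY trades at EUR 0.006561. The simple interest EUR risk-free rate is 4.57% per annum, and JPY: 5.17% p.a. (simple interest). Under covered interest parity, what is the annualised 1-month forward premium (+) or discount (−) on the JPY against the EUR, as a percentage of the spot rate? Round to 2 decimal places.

-0.60%

T = 1/12 years.
CIP forward (EUR per JPY) = 0.006561 × 1.0038083/1.0043083 = 0.006557734.
(F − S)/S ÷ T = (0.006557734 − 0.006561)/0.006561/(1/12) = -0.005973 → -0.60%.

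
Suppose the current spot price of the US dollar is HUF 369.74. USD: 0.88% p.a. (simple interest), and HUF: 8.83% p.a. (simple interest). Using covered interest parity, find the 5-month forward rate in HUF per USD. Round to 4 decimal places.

381.9429

T = 5/12 years.
HUF growth factor: 1 + 0.0883×5/12 = 1.036791667.
USD accumulates by 1 + 0.0088×5/12 = 1.003666667.
Forward (HUF per USD) = 369.74 × 1.036791667 / 1.003666667 = 381.942894.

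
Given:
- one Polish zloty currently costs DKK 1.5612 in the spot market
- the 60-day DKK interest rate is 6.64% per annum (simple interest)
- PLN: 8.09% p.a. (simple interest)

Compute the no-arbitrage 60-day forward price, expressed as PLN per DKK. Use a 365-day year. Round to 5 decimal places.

0.64204

T = 60/365 years.
DKK accumulates by 1 + 0.0664×60/365 = 1.0109151.
PLN growth factor: 1 + 0.0809×60/365 = 1.0132986.
Forward (DKK per PLN) = 1.5612 × 1.0109151 / 1.0132986 = 1.557528.
Quoted the other way: 1/1.557528 = 0.64204 PLN per DKK.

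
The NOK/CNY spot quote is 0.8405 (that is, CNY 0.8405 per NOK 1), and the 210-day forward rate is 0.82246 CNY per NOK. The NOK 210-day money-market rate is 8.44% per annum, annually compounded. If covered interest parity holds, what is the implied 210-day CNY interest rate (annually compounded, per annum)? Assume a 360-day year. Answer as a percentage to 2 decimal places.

4.48%

T = 210/360 years.
F/S = 0.82246/0.8405 = 0.9785366 = (growth of CNY) / (growth of NOK).
The NOK side grows by (1 + 0.0844)^(210/360) = 1.0484005.
That pins the CNY growth at 1.0258983.
Annualise: 1.0258983^(360/210) − 1 = 0.044807 = 4.48%.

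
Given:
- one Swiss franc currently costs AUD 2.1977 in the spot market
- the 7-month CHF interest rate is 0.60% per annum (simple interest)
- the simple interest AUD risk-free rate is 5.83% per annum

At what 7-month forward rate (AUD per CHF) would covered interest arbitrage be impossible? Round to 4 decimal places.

T = 7/12 years.
Growth of 1 AUD over T: 1 + 0.0583×7/12 = 1.0340083.
Growth of 1 CHF over T: 1 + 0.0060×7/12 = 1.003500.
So F = 2.1977 × 1.0340083 / 1.003500 = 2.264514 (AUD/CHF).

2.2645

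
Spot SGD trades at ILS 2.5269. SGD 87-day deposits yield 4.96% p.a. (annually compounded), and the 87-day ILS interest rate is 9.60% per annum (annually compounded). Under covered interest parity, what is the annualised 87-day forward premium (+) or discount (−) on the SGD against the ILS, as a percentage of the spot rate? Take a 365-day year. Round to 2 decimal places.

T = 87/365 years.
CIP forward (ILS per SGD) = 2.5269 × 1.0220899/1.0116054 = 2.5530893.
Annualised premium = (F − S)/S × (1/T) = (2.5530893 − 2.5269)/2.5269 ÷ (87/365) = 4.35%.

+4.35%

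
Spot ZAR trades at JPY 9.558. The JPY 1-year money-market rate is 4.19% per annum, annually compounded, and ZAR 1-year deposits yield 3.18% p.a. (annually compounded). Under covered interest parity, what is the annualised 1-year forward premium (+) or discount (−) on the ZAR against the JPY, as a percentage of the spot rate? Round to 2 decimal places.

+0.98%

T = 1 year.
F = S · g_JPY/g_ZAR = 9.558 × 1.041900/1.031800 = 9.651561.
(F − S)/S ÷ T = (9.651561 − 9.558)/9.558/1 = 0.009789 → 0.98%.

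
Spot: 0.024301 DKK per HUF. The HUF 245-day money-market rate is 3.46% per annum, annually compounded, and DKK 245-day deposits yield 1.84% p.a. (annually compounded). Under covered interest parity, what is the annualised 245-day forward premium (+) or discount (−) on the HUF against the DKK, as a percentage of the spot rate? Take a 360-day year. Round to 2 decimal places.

-1.57%

T = 245/360 years.
CIP forward (DKK per HUF) = 0.024301 × 1.0124857/1.023419 = 0.024041390.
Annualised premium = (F − S)/S × (1/T) = (0.024041390 − 0.024301)/0.024301 ÷ (245/360) = -1.57%.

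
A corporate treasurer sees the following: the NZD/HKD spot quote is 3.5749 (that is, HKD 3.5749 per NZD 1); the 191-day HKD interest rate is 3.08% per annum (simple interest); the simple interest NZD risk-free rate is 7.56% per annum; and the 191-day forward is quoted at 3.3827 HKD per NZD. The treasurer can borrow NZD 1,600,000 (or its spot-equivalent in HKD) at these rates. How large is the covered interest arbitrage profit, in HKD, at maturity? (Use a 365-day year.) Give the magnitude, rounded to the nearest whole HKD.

T = 191/365 years.
Invest the NZD and cover forward: 1,600,000 × 1.039560548 × 3.3827 = HKD 5,626,434.35.
Convert at spot and invest in HKD: 1,600,000 × 3.5749 × 1.01611726 = HKD 5,812,028.15.
The quoted forward undervalues NZD, so borrow NZD, convert to HKD at spot, deposit the HKD at 3.08%, and buy NZD forward at 3.3827 to cover the loan.
Profit = 5,812,028.15 − 5,626,434.35 = HKD 185,594.

HKD 185,594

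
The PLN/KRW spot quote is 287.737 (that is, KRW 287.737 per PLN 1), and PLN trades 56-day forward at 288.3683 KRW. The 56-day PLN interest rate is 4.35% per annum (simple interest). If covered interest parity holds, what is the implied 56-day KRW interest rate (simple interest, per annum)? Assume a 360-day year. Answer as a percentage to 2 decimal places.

5.77%

T = 56/360 years.
By CIP, F/S equals the KRW-to-PLN growth ratio: 288.3683/287.737 = 1.0021940.
PLN growth factor: 1 + 0.0435×56/360 = 1.0067667.
So the KRW growth factor = 1.0089755.
(1.0089755 − 1)/T = 0.057700, i.e. 5.77%.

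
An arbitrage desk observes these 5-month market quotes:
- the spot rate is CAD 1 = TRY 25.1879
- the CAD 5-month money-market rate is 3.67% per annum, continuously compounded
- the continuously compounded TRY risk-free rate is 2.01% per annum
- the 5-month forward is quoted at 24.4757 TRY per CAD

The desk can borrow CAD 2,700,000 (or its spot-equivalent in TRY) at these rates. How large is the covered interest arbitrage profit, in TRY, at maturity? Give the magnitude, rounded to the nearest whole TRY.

T = 5/12 years.
Invest the CAD and cover forward: 2,700,000 × 1.0154091824 × 24.4757 = TRY 67,102,696.42.
Convert at spot and invest in TRY: 2,700,000 × 25.1879 × 1.0084101684 = TRY 68,579,283.10.
The quoted forward undervalues CAD, so borrow CAD, convert to TRY at spot, deposit the TRY at 2.01%, and buy CAD forward at 24.4757 to cover the loan.
The gap between the two covered legs is TRY 1,476,587.

TRY 1,476,587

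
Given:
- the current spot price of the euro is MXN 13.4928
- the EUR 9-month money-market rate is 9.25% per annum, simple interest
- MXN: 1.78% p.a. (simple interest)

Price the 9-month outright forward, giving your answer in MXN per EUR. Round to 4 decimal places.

T = 9/12 years.
MXN accumulates by 1 + 0.0178×9/12 = 1.013350.
EUR growth factor: 1 + 0.0925×9/12 = 1.069375.
Forward (MXN per EUR) = 13.4928 × 1.013350 / 1.069375 = 12.785907.

12.7859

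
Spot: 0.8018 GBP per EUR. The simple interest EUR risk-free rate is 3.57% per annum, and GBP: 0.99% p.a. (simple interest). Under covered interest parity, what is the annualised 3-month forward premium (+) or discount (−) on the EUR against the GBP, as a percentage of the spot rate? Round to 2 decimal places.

-2.56%

T = 3/12 years.
No-arbitrage forward: 0.8018 × 1.002475 / 1.008925 = 0.7966741 GBP/EUR.
(F − S)/S ÷ T = (0.7966741 − 0.8018)/0.8018/(3/12) = -0.025572 → -2.56%.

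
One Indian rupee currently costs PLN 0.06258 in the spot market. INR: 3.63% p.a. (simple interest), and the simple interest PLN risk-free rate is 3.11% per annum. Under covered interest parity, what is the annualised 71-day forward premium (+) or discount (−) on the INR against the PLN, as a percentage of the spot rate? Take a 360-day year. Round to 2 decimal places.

-0.52%

T = 71/360 years.
F = S · g_PLN/g_INR = 0.06258 × 1.0061336/1.0071592 = 0.06251627.
Annualised premium = (F − S)/S × (1/T) = (0.06251627 − 0.06258)/0.06258 ÷ (71/360) = -0.52%.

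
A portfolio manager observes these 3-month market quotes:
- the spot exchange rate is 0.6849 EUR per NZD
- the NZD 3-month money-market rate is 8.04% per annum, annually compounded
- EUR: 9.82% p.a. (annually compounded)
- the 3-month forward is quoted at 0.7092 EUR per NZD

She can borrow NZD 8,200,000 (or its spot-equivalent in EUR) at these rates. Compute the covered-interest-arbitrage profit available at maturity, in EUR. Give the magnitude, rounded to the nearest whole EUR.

EUR 179,710

T = 3/12 years.
Keep in NZD, deliver into the forward: 8,200,000·1.019520925·0.7092 = EUR 5,928,962.77.
Swap to EUR now, deposit: 8,200,000·0.6849·1.023694476 = EUR 5,749,252.44.
The quoted forward overvalues NZD, so borrow EUR, buy NZD at spot, deposit the NZD at 8.04%, and sell the proceeds forward at 0.7092.
The gap between the two covered legs is EUR 179,710.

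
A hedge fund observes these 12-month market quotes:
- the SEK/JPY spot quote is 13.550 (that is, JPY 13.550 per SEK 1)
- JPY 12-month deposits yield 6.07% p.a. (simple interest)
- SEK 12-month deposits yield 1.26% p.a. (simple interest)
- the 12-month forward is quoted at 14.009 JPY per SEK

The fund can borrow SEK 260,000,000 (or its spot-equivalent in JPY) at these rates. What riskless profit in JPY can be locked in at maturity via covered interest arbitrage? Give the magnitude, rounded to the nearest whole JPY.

T = 1 year.
Keep in SEK, deliver into the forward: 260,000,000·1.012600·14.009 = JPY 3,688,233,484.00.
Swap to JPY now, deposit: 260,000,000·13.550·1.060700 = JPY 3,736,846,100.00.
The quoted forward undervalues SEK, so borrow SEK, convert to JPY at spot, deposit the JPY at 6.07%, and buy SEK forward at 14.009 to cover the loan.
Profit = 3,736,846,100.00 − 3,688,233,484.00 = JPY 48,612,616.

JPY 48,612,616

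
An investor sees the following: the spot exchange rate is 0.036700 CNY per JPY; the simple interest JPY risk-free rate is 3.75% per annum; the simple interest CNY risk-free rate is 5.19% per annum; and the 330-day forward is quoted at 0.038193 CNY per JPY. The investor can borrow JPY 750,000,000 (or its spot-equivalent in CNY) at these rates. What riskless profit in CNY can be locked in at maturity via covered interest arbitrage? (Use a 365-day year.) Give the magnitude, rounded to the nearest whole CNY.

T = 330/365 years.
Invest the JPY and cover forward: 750,000,000 × 1.0339041096 × 0.038193 = CNY 29,615,924.74.
Convert at spot and invest in CNY: 750,000,000 × 0.036700 × 1.0469232877 = CNY 28,816,563.49.
The quoted forward overvalues JPY, so borrow CNY, buy JPY at spot, deposit the JPY at 3.75%, and sell the proceeds forward at 0.038193.
The gap between the two covered legs is CNY 799,361.

CNY 799,361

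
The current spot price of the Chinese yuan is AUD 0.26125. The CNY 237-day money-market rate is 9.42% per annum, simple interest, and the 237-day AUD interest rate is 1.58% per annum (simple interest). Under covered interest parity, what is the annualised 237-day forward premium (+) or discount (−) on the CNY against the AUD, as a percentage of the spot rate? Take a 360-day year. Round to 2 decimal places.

-7.38%

T = 237/360 years.
CIP forward (AUD per CNY) = 0.26125 × 1.0104017/1.062015 = 0.24855340.
(F − S)/S ÷ T = (0.24855340 − 0.26125)/0.26125/(237/360) = -0.073822 → -7.38%.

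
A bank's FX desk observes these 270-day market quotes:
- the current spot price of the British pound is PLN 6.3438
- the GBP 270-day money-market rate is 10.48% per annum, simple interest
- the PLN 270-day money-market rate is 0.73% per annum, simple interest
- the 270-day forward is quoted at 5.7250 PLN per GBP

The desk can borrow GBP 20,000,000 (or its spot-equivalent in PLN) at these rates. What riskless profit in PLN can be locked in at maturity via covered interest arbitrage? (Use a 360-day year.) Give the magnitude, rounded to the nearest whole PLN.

T = 270/360 years.
Keep in GBP, deliver into the forward: 20,000,000·1.078600·5.7250 = PLN 123,499,700.00.
Swap to PLN now, deposit: 20,000,000·6.3438·1.005475 = PLN 127,570,646.10.
The quoted forward undervalues GBP, so borrow GBP, convert to PLN at spot, deposit the PLN at 0.73%, and buy GBP forward at 5.7250 to cover the loan.
Profit = 127,570,646.10 − 123,499,700.00 = PLN 4,070,946.

PLN 4,070,946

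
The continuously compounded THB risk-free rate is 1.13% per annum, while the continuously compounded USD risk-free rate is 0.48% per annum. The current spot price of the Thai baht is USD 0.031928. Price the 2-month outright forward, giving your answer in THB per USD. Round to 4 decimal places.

T = 2/12 years.
USD accumulates by e^(0.0048×2/12) = 1.00080032.
THB accumulates by e^(0.0113×2/12) = 1.00188511.
So F = 0.031928 × 1.00080032 / 1.00188511 = 0.031893430 (USD/THB).
Invert for THB per USD: 1 / 0.031893430 = 31.3544.

31.3544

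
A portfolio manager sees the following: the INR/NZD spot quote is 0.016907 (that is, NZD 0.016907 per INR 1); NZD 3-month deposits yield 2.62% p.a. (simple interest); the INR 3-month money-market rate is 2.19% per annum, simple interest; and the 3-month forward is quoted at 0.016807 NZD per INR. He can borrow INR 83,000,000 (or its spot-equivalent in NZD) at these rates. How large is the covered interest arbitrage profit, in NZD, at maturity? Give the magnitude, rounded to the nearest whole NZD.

NZD 9,854

T = 3/12 years.
Route A — deposit INR, sell forward: 83,000,000 × 1.005475 × 0.016807 = NZD 1,402,618.52.
Route B — convert at spot, deposit NZD: 83,000,000 × 0.016907 × 1.006550 = NZD 1,412,472.49.
The quoted forward undervalues INR, so borrow INR, convert to NZD at spot, deposit the NZD at 2.62%, and buy INR forward at 0.016807 to cover the loan.
Arbitrage profit = |1,402,618.52 − 1,412,472.49| = NZD 9,854.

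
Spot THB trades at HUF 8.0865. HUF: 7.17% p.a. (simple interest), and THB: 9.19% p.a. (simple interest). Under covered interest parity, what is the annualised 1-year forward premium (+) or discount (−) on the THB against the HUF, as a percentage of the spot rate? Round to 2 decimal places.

-1.85%

T = 1 year.
No-arbitrage forward: 8.0865 × 1.071700 / 1.091900 = 7.9369009 HUF/THB.
Annualised premium = (F − S)/S × (1/T) = (7.9369009 − 8.0865)/8.0865 ÷ 1 = -1.85%.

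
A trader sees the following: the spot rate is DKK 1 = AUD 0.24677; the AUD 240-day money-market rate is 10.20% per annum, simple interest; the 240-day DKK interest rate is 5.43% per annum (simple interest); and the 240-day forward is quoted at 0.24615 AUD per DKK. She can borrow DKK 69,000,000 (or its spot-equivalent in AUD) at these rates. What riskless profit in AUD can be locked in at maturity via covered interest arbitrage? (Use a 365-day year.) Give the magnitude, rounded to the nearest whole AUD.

AUD 578,353

T = 240/365 years.
Keep in DKK, deliver into the forward: 69,000,000·1.0357041096·0.24615 = AUD 17,590,761.09.
Swap to AUD now, deposit: 69,000,000·0.24677·1.0670684932 = AUD 18,169,113.95.
The quoted forward undervalues DKK, so borrow DKK, convert to AUD at spot, deposit the AUD at 10.20%, and buy DKK forward at 0.24615 to cover the loan.
The gap between the two covered legs is AUD 578,353.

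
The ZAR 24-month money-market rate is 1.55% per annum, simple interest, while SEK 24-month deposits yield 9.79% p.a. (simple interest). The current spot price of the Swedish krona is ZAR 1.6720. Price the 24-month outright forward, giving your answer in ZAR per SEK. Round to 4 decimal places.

1.4416

T = 2 years.
ZAR growth factor: 1 + 0.0155×2 = 1.031000.
Growth of 1 SEK over T: 1 + 0.0979×2 = 1.195800.
CIP: F = S · (grow ZAR)/(grow SEK) = 1.672 × 1.031000/1.195800 = 1.441572 ZAR per SEK.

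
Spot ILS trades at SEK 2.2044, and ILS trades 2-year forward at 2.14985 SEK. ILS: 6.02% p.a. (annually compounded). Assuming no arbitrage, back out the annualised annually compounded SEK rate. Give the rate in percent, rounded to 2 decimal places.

4.70%

T = 2 years.
CIP gives F = S · g_SEK/g_ILS, so g_SEK/g_ILS = 2.14985/2.2044 = 0.9752540.
The ILS side grows by (1 + 0.0602)^2 = 1.124024.
Hence g_SEK = 1.0962089.
r = 1.0962089^(1/2) − 1 = 0.047000 → 4.70%.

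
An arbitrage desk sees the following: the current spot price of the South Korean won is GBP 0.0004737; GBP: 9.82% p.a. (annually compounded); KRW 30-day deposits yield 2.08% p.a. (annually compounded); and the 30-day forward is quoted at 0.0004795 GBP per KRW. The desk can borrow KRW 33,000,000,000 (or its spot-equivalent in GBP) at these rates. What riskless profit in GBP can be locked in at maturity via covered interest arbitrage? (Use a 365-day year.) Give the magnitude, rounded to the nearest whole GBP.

T = 30/365 years.
Route A — deposit KRW, sell forward: 33,000,000,000 × 1.0016934844 × 0.0004795 = GBP 15,850,296.85.
Route B — convert at spot, deposit GBP: 33,000,000,000 × 0.0004737 × 1.0077288219 = GBP 15,752,917.72.
The quoted forward overvalues KRW, so borrow GBP, buy KRW at spot, deposit the KRW at 2.08%, and sell the proceeds forward at 0.0004795.
The gap between the two covered legs is GBP 97,379.

GBP 97,379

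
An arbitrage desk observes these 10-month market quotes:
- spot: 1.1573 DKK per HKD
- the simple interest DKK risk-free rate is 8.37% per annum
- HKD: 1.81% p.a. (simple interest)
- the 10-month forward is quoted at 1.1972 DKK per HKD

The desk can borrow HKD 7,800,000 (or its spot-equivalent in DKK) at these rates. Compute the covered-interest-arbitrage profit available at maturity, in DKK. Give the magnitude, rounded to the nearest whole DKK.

DKK 177,558

T = 10/12 years.
Invest the HKD and cover forward: 7,800,000 × 1.015083333 × 1.1972 = DKK 9,479,010.58.
Convert at spot and invest in DKK: 7,800,000 × 1.1573 × 1.069750 = DKK 9,656,569.07.
The quoted forward undervalues HKD, so borrow HKD, convert to DKK at spot, deposit the DKK at 8.37%, and buy HKD forward at 1.1972 to cover the loan.
Arbitrage profit = |9,479,010.58 − 9,656,569.07| = DKK 177,558.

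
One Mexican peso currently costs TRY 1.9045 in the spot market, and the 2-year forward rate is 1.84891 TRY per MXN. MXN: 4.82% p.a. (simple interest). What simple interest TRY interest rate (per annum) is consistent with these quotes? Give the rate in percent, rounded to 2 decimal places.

T = 2 years.
CIP gives F = S · g_TRY/g_MXN, so g_TRY/g_MXN = 1.84891/1.9045 = 0.9708112.
MXN growth factor: 1 + 0.0482×2 = 1.096400.
Hence g_TRY = 1.0643974.
(1.0643974 − 1)/T = 0.032199, i.e. 3.22%.

3.22%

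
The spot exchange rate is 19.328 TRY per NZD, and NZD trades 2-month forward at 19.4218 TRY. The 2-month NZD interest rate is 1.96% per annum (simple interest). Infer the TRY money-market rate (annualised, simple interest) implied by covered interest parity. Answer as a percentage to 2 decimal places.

4.88%

T = 2/12 years.
F/S = 19.4218/19.328 = 1.0048531 = (growth of TRY) / (growth of NZD).
NZD growth factor: 1 + 0.0196×2/12 = 1.0032667.
So the TRY growth factor = 1.0081357.
(1.0081357 − 1)/T = 0.048814, i.e. 4.88%.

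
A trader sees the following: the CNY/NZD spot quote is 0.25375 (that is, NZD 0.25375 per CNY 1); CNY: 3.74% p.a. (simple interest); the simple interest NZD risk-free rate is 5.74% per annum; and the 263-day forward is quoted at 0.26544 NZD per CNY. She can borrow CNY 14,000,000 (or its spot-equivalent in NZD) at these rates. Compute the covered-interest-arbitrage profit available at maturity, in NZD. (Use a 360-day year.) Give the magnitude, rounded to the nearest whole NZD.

T = 263/360 years.
Invest the CNY and cover forward: 14,000,000 × 1.027322778 × 0.26544 = NZD 3,817,695.81.
Convert at spot and invest in NZD: 14,000,000 × 0.25375 × 1.041933889 = NZD 3,701,470.14.
The quoted forward overvalues CNY, so borrow NZD, buy CNY at spot, deposit the CNY at 3.74%, and sell the proceeds forward at 0.26544.
Arbitrage profit = |3,817,695.81 − 3,701,470.14| = NZD 116,226.

NZD 116,226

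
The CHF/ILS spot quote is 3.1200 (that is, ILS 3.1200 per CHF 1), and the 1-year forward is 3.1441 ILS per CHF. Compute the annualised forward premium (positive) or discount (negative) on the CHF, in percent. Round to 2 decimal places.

T = 1 year.
CHF trades forward at +0.77244% vs spot over the period.
Per annum: 0.0077244 / 1 = 0.007724 = 0.77%.

+0.77%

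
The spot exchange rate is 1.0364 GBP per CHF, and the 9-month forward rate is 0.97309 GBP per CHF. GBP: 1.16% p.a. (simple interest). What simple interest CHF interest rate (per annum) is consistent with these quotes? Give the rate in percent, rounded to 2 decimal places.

T = 9/12 years.
CIP gives F = S · g_GBP/g_CHF, so g_GBP/g_CHF = 0.97309/1.0364 = 0.9389135.
GBP growth factor: 1 + 0.0116×9/12 = 1.008700.
Hence g_CHF = 1.0743269.
(1.0743269 − 1)/T = 0.099103, i.e. 9.91%.

9.91%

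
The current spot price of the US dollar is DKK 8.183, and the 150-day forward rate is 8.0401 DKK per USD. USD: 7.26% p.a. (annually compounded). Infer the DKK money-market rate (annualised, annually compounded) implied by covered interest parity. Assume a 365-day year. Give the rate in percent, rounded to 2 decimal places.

T = 150/365 years.
By CIP, F/S equals the DKK-to-USD growth ratio: 8.0401/8.183 = 0.9825370.
The USD side grows by (1 + 0.0726)^(150/365) = 1.0292211.
So the DKK growth factor = 1.0112478.
Annualise: 1.0112478^(365/150) − 1 = 0.027591 = 2.76%.

2.76%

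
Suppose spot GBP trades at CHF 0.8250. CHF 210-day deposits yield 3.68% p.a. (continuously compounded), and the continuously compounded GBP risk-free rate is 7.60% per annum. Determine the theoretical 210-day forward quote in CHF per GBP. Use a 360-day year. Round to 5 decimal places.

T = 210/360 years.
CHF accumulates by e^(0.0368×210/360) = 1.0216987.
GBP accumulates by e^(0.0760×210/360) = 1.0453307.
CIP: F = S · (grow CHF)/(grow GBP) = 0.825 × 1.0216987/1.0453307 = 0.8063491 CHF per GBP.

0.80635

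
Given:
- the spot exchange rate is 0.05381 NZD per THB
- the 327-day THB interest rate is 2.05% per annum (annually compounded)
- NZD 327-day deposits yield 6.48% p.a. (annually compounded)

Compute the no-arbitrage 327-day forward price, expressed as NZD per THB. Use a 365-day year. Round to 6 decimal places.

T = 327/365 years.
Growth of 1 NZD over T: (1 + 0.0648)^(327/365) = 1.0578624.
THB growth factor: (1 + 0.0205)^(327/365) = 1.0183463.
Forward (NZD per THB) = 0.05381 × 1.0578624 / 1.0183463 = 0.05589805.

0.055898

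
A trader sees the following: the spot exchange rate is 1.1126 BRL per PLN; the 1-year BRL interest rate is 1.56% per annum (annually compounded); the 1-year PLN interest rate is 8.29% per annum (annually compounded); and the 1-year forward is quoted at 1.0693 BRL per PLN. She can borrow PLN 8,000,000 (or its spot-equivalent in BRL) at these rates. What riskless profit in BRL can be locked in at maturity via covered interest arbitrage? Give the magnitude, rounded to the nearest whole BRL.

BRL 223,907

T = 1 year.
Invest the PLN and cover forward: 8,000,000 × 1.082900 × 1.0693 = BRL 9,263,559.76.
Convert at spot and invest in BRL: 8,000,000 × 1.1126 × 1.015600 = BRL 9,039,652.48.
The quoted forward overvalues PLN, so borrow BRL, buy PLN at spot, deposit the PLN at 8.29%, and sell the proceeds forward at 1.0693.
Profit = 9,263,559.76 − 9,039,652.48 = BRL 223,907.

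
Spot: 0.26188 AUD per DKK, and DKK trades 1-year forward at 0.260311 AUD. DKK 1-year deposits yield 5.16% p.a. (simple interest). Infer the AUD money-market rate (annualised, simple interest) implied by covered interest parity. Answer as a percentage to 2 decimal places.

T = 1 year.
F/S = 0.260311/0.26188 = 0.9940087 = (growth of AUD) / (growth of DKK).
The DKK side grows by 1 + 0.0516×1 = 1.051600.
That pins the AUD growth at 1.0452995.
r = (1.0452995 − 1)/1 = 0.045300 → 4.53%.

4.53%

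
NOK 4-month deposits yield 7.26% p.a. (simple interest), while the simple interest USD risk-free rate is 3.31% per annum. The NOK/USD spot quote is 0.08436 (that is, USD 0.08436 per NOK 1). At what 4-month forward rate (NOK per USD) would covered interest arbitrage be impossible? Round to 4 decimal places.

T = 4/12 years.
USD accumulates by 1 + 0.0331×4/12 = 1.01103333.
NOK accumulates by 1 + 0.0726×4/12 = 1.024200.
CIP: F = S · (grow USD)/(grow NOK) = 0.08436 × 1.01103333/1.024200 = 0.083275505 USD per NOK.
Quoted the other way: 1/0.083275505 = 12.0083 NOK per USD.

12.0083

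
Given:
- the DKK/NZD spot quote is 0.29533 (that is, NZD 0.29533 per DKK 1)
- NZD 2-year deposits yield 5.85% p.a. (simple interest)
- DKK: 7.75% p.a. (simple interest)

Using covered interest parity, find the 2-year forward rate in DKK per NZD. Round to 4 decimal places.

T = 2 years.
NZD accumulates by 1 + 0.0585×2 = 1.117000.
DKK growth factor: 1 + 0.0775×2 = 1.155000.
CIP: F = S · (grow NZD)/(grow DKK) = 0.29533 × 1.117000/1.155000 = 0.2856135 NZD per DKK.
Invert for DKK per NZD: 1 / 0.2856135 = 3.5012.

3.5012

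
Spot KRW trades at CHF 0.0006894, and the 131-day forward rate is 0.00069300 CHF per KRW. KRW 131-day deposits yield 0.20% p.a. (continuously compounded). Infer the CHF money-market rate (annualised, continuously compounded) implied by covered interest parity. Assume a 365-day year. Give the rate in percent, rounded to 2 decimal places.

1.65%

T = 131/365 years.
CIP gives F = S · g_CHF/g_KRW, so g_CHF/g_KRW = 0.000693/0.0006894 = 1.0052219.
The KRW side grows by e^(0.0020×131/365) = 1.0007181.
That pins the CHF growth at 1.0059437.
r = ln(1.0059437)/(131/365) = 0.016512 → 1.65%.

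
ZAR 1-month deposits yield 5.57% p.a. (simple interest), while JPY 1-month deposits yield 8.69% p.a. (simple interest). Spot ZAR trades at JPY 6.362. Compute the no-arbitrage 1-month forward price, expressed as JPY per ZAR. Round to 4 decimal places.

T = 1/12 years.
Growth of 1 JPY over T: 1 + 0.0869×1/12 = 1.0072417.
Growth of 1 ZAR over T: 1 + 0.0557×1/12 = 1.0046417.
So F = 6.362 × 1.0072417 / 1.0046417 = 6.378465 (JPY/ZAR).

6.3785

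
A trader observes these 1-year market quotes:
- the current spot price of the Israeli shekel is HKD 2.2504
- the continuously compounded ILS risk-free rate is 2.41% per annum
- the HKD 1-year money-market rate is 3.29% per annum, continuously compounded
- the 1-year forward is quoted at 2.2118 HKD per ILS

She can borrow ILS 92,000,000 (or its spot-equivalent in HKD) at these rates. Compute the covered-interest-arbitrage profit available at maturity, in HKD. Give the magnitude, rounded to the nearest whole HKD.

HKD 5,512,425

T = 1 year.
Route A — deposit ILS, sell forward: 92,000,000 × 1.02439275204 × 2.2118 = HKD 208,449,173.78.
Route B — convert at spot, deposit HKD: 92,000,000 × 2.2504 × 1.03344718935 = HKD 213,961,599.05.
The quoted forward undervalues ILS, so borrow ILS, convert to HKD at spot, deposit the HKD at 3.29%, and buy ILS forward at 2.2118 to cover the loan.
Profit = 213,961,599.05 − 208,449,173.78 = HKD 5,512,425.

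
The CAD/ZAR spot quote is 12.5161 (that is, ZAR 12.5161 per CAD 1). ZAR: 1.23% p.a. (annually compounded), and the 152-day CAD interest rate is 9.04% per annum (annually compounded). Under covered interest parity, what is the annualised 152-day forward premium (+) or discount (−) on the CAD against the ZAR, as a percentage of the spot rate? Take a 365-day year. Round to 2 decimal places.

T = 152/365 years.
F = S · g_ZAR/g_CAD = 12.5161 × 1.0051039/1.0366978 = 12.1346654.
(F − S)/S ÷ T = (12.1346654 − 12.5161)/12.5161/(152/365) = -0.073181 → -7.32%.

-7.32%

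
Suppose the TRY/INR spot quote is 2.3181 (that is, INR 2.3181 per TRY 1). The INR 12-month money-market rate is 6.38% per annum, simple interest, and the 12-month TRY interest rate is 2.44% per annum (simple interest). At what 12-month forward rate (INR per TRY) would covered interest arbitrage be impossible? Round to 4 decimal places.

2.4073

T = 1 year.
INR accumulates by 1 + 0.0638×1 = 1.063800.
TRY growth factor: 1 + 0.0244×1 = 1.024400.
So F = 2.3181 × 1.063800 / 1.024400 = 2.407258 (INR/TRY).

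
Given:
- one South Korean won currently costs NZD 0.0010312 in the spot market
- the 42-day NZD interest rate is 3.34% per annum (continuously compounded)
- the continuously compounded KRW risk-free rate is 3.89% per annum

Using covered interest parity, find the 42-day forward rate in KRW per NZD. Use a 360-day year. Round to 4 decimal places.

970.3664

T = 42/360 years.
NZD accumulates by e^(0.0334×42/360) = 1.003904269.
KRW accumulates by e^(0.0389×42/360) = 1.004548647.
Forward (NZD per KRW) = 0.0010312 × 1.003904269 / 1.004548647 = 0.00103053853.
Invert for KRW per NZD: 1 / 0.00103053853 = 970.3664.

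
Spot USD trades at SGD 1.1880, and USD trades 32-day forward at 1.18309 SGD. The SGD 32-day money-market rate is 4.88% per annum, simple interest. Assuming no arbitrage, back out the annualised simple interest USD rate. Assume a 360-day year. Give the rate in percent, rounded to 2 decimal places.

9.57%

T = 32/360 years.
By CIP, F/S equals the SGD-to-USD growth ratio: 1.18309/1.188 = 0.9958670.
SGD growth factor: 1 + 0.0488×32/360 = 1.0043378.
So the USD growth factor = 1.008506.
(1.008506 − 1)/T = 0.095692, i.e. 9.57%.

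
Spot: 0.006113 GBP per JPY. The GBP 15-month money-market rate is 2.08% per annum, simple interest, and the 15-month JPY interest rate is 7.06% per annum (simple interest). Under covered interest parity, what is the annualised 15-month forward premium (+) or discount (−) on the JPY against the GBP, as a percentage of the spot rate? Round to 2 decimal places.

-4.58%

T = 15/12 years.
F = S · g_GBP/g_JPY = 0.006113 × 1.026000/1.088250 = 0.005763325.
Annualised premium = (F − S)/S × (1/T) = (0.005763325 − 0.006113)/0.006113 ÷ (15/12) = -4.58%.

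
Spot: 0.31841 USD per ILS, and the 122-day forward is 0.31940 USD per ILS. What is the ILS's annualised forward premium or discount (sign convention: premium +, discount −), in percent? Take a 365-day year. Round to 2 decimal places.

T = 122/365 years.
Period premium: (0.31940 − 0.31841)/0.31841 = 0.0031092.
Annualise by dividing by T: 0.0031092 / (122/365) = 0.009302 → 0.93%.

+0.93%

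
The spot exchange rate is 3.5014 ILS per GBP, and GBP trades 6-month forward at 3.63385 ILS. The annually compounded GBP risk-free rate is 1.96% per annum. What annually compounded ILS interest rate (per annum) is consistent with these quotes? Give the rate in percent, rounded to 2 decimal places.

9.82%

T = 6/12 years.
CIP gives F = S · g_ILS/g_GBP, so g_ILS/g_GBP = 3.63385/3.5014 = 1.0378277.
GBP growth factor: (1 + 0.0196)^(6/12) = 1.0097524.
That pins the ILS growth at 1.047949.
Annualise: 1.047949^(12/6) − 1 = 0.098197 = 9.82%.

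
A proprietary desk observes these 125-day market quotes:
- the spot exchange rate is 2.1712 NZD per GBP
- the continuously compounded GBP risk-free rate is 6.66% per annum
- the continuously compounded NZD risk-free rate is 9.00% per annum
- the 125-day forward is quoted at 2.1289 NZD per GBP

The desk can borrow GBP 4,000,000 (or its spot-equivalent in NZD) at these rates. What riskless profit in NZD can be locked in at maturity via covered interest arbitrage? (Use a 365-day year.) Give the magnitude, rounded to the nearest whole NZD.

T = 125/365 years.
Keep in GBP, deliver into the forward: 4,000,000·1.023070315·2.1289 = NZD 8,712,057.57.
Swap to NZD now, deposit: 4,000,000·2.1712·1.031301831 = NZD 8,956,650.14.
The quoted forward undervalues GBP, so borrow GBP, convert to NZD at spot, deposit the NZD at 9.00%, and buy GBP forward at 2.1289 to cover the loan.
Profit = 8,956,650.14 − 8,712,057.57 = NZD 244,593.

NZD 244,593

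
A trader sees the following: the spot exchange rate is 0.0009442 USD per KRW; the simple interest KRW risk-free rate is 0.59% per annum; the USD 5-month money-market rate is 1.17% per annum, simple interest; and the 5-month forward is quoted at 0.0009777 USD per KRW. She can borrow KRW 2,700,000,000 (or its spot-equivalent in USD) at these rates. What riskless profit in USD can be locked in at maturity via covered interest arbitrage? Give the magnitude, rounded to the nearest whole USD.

T = 5/12 years.
Route A — deposit KRW, sell forward: 2,700,000,000 × 1.002458333 × 0.0009777 = USD 2,646,279.48.
Route B — convert at spot, deposit USD: 2,700,000,000 × 0.0009442 × 1.004875 = USD 2,561,768.03.
The quoted forward overvalues KRW, so borrow USD, buy KRW at spot, deposit the KRW at 0.59%, and sell the proceeds forward at 0.0009777.
Profit = 2,646,279.48 − 2,561,768.03 = USD 84,511.

USD 84,511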